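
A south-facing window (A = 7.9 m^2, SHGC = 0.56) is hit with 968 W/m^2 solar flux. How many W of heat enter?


Solar heat gain: Q = Area * SHGC * Irradiance
  Q = 7.9 * 0.56 * 968 = 4282.4 W

4282.4 W


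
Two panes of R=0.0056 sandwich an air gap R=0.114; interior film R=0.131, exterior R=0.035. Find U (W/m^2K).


Total thermal resistance (series):
  R_total = R_in + R_glass + R_air + R_glass + R_out
  R_total = 0.131 + 0.0056 + 0.114 + 0.0056 + 0.035 = 0.2912 m^2K/W
U-value = 1 / R_total = 1 / 0.2912 = 3.434 W/m^2K

3.434 W/m^2K


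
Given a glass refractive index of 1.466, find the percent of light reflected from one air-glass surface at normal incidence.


Fresnel reflectance at normal incidence:
  R = ((n - 1)/(n + 1))^2
  (n - 1)/(n + 1) = (1.466 - 1)/(1.466 + 1) = 0.18897
  R = 0.18897^2 = 0.0357097
  R(%) = 0.0357097 * 100 = 3.571%

3.571%


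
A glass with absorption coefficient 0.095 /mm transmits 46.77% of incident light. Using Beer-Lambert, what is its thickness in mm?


Rearrange T = exp(-alpha * thickness):
  thickness = -ln(T) / alpha
  T = 46.77/100 = 0.4677
  ln(T) = -0.75993
  -ln(T) = 0.75993
  thickness = 0.75993 / 0.095 = 8.0 mm

8.0 mm


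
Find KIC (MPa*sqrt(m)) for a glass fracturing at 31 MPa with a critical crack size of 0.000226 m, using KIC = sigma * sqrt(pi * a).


Fracture toughness: KIC = sigma * sqrt(pi * a)
  pi * a = pi * 0.000226 = 0.00071
  sqrt(pi * a) = 0.026646
  KIC = 31 * 0.026646 = 0.826 MPa*sqrt(m)

0.826 MPa*sqrt(m)


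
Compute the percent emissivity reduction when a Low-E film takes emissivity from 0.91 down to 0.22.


Percentage reduction = (1 - coated/uncoated) * 100
  Ratio = 0.22 / 0.91 = 0.2418
  Reduction = (1 - 0.2418) * 100 = 75.8%

75.8%


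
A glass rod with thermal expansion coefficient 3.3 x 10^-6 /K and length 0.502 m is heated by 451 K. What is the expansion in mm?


Thermal expansion formula: dL = alpha * L0 * dT
  dL = (3.3 x 10^-6) * 0.502 * 451 = 0.00074713 m
Convert to mm: 0.00074713 * 1000 = 0.7471 mm

0.7471 mm


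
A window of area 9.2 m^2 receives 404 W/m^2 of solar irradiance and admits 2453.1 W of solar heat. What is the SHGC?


Rearrange Q = Area * SHGC * Irradiance:
  SHGC = Q / (Area * Irradiance)
  SHGC = 2453.1 / (9.2 * 404) = 0.66

0.66


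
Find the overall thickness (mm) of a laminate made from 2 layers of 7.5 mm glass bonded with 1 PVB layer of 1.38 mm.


Total thickness = glass contribution + PVB contribution
  Glass: 2 * 7.5 = 15.0 mm
  PVB: 1 * 1.38 = 1.38 mm
  Total = 15.0 + 1.38 = 16.38 mm

16.38 mm


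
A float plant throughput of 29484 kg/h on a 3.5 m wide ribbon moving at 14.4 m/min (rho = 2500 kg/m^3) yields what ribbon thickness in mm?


Ribbon cross-section from mass balance:
  Volume rate = throughput / density = 29484 / 2500 = 11.7936 m^3/h
  thickness = volume rate / (speed * 60 * width), i.e.
  thickness = throughput / (60 * speed * width * density) * 1000
  thickness = 29484 / (60 * 14.4 * 3.5 * 2500) * 1000 = 3.9 mm

3.9 mm


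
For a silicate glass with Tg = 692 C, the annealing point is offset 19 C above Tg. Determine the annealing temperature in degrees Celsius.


The annealing temperature is Tg plus the offset:
  T_anneal = 692 + 19 = 711 C

711 C


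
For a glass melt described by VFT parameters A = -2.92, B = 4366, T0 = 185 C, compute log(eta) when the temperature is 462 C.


VFT equation: log(eta) = A + B / (T - T0)
  T - T0 = 462 - 185 = 277
  B / (T - T0) = 4366 / 277 = 15.762
  log(eta) = -2.92 + 15.762 = 12.842

12.842


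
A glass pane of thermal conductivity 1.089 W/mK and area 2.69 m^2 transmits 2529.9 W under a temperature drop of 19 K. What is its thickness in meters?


Fourier's law: t = k * A * dT / Q
  t = 1.089 * 2.69 * 19 / 2529.9
  t = 55.65879 / 2529.9 = 0.022 m

0.022 m


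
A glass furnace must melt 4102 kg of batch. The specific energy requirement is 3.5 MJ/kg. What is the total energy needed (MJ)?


Total energy = mass * specific energy
  E = 4102 * 3.5 = 14357 MJ

14357 MJ


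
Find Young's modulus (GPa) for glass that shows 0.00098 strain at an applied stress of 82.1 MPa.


Young's modulus: E = stress / strain
  E = 82.1 MPa / 0.00098 = 83775.51 MPa
Convert to GPa: 83775.51 / 1000 = 83.78 GPa

83.78 GPa


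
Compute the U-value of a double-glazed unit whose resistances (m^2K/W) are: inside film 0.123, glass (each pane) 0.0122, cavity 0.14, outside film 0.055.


Total thermal resistance (series):
  R_total = R_in + R_glass + R_air + R_glass + R_out
  R_total = 0.123 + 0.0122 + 0.14 + 0.0122 + 0.055 = 0.3424 m^2K/W
U-value = 1 / R_total = 1 / 0.3424 = 2.921 W/m^2K

2.921 W/m^2K


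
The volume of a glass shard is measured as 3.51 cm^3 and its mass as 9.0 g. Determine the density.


Use the definition of density:
  rho = mass / volume
  rho = 9.0 / 3.51 = 2.564 g/cm^3

2.564 g/cm^3


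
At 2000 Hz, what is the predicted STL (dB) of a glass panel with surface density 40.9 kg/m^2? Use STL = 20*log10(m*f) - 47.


Mass law: STL = 20 * log10(m * f) - 47
  m * f = 40.9 * 2000 = 81800
  log10(81800) = 4.91275
  STL = 20 * 4.91275 - 47 = 98.255 - 47 = 51.3 dB

51.3 dB


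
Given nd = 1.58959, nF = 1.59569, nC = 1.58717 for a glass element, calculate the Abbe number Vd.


Abbe number formula: Vd = (nd - 1) / (nF - nC)
  nd - 1 = 1.58959 - 1 = 0.58959
  nF - nC = 1.59569 - 1.58717 = 0.00852
  Vd = 0.58959 / 0.00852 = 69.2

69.2


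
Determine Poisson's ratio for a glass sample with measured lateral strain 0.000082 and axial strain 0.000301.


Poisson's ratio: nu = lateral strain / axial strain
  nu = 0.000082 / 0.000301 = 0.2724

0.2724


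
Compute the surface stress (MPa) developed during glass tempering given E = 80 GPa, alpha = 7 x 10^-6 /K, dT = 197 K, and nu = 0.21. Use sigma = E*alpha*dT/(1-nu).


Tempering stress: sigma = E * alpha * dT / (1 - nu)
  E (MPa) = 80 * 1000 = 80000
  Numerator = 80000 * (7 x 10^-6) * 197 = 110.32
  Denominator = 1 - 0.21 = 0.79
  sigma = 110.32 / 0.79 = 139.6 MPa

139.6 MPa


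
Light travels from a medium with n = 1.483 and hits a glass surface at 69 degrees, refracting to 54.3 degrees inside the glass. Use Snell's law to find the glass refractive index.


Apply Snell's law: n1 * sin(theta1) = n2 * sin(theta2)
  n2 = n1 * sin(theta1) / sin(theta2)
  sin(69) = 0.93358
  sin(54.3) = 0.812084
  n2 = 1.483 * 0.93358 / 0.812084 = 1.7049

1.7049


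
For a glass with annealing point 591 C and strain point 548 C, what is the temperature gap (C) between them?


Gap = T_anneal - T_strain:
  gap = 591 - 548 = 43 C

43 C


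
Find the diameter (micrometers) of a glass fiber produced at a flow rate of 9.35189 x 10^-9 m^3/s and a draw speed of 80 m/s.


Cross-sectional area from continuity:
  A = Q / v = 9.35189 x 10^-9 / 80 = 1.168986 x 10^-10 m^2
Diameter from circular cross-section:
  d = sqrt(4A / pi) * 10^6 (m -> um)
  d = sqrt(4 * 1.168986 x 10^-10 / pi) * 10^6 = 12.2 um

12.2 um


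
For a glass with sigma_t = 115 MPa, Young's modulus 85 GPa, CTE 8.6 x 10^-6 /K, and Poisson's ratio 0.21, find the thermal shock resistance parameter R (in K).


Thermal shock resistance: R = sigma * (1 - nu) / (E * alpha)
  Numerator = 115 * (1 - 0.21) = 90.85
  Denominator = 85 * 1000 * (8.6 x 10^-6) = 0.731
  R = 90.85 / 0.731 = 124.3 K

124.3 K


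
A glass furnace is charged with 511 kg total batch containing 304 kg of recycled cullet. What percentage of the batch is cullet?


Cullet ratio = (cullet mass / total batch mass) * 100
  Ratio = 304 / 511 * 100 = 59.49%

59.49%


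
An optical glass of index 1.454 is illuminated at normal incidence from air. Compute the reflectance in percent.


Fresnel reflectance at normal incidence:
  R = ((n - 1)/(n + 1))^2
  (n - 1)/(n + 1) = (1.454 - 1)/(1.454 + 1) = 0.185004
  R = 0.185004^2 = 0.0342265
  R(%) = 0.0342265 * 100 = 3.423%

3.423%


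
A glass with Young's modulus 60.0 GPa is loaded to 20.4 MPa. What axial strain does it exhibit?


Rearrange E = sigma / epsilon:
  epsilon = sigma / E
  E (MPa) = 60.0 * 1000 = 60000
  epsilon = 20.4 / 60000 = 0.00034

0.00034


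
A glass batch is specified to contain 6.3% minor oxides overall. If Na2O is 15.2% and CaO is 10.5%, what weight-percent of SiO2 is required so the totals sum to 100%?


Known pieces sum to 100%:
  SiO2 = 100 - (others + Na2O + CaO)
  SiO2 = 100 - (6.3 + 15.2 + 10.5) = 68.0%

68.0%


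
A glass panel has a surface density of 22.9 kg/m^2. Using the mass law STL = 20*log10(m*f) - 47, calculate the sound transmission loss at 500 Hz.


Mass law: STL = 20 * log10(m * f) - 47
  m * f = 22.9 * 500 = 11450
  log10(11450) = 4.05881
  STL = 20 * 4.05881 - 47 = 81.1762 - 47 = 34.2 dB

34.2 dB


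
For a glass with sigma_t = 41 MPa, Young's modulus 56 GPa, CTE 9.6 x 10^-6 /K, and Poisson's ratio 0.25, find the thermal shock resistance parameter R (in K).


Thermal shock resistance: R = sigma * (1 - nu) / (E * alpha)
  Numerator = 41 * (1 - 0.25) = 30.75
  Denominator = 56 * 1000 * (9.6 x 10^-6) = 0.5376
  R = 30.75 / 0.5376 = 57.2 K

57.2 K


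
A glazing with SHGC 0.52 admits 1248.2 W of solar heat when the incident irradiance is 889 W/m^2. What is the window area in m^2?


Rearrange Q = Area * SHGC * Irradiance:
  Area = Q / (SHGC * Irradiance)
  Area = 1248.2 / (0.52 * 889) = 2.7 m^2

2.7 m^2


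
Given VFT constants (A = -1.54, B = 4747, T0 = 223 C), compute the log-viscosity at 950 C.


VFT equation: log(eta) = A + B / (T - T0)
  T - T0 = 950 - 223 = 727
  B / (T - T0) = 4747 / 727 = 6.53
  log(eta) = -1.54 + 6.53 = 4.99

4.99


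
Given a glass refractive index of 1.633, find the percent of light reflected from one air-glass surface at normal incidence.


Fresnel reflectance at normal incidence:
  R = ((n - 1)/(n + 1))^2
  (n - 1)/(n + 1) = (1.633 - 1)/(1.633 + 1) = 0.24041
  R = 0.24041^2 = 0.057797
  R(%) = 0.057797 * 100 = 5.78%

5.78%


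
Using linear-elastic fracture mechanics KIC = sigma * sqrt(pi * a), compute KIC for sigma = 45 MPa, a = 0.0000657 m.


Fracture toughness: KIC = sigma * sqrt(pi * a)
  pi * a = pi * 0.0000657 = 0.000206403
  sqrt(pi * a) = 0.014367
  KIC = 45 * 0.014367 = 0.647 MPa*sqrt(m)

0.647 MPa*sqrt(m)


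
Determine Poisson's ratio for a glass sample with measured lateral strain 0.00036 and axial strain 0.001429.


Poisson's ratio: nu = lateral strain / axial strain
  nu = 0.00036 / 0.001429 = 0.2519

0.2519


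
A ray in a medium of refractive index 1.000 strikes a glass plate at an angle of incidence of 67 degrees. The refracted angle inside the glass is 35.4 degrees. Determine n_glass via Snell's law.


Apply Snell's law: n1 * sin(theta1) = n2 * sin(theta2)
  n2 = n1 * sin(theta1) / sin(theta2)
  sin(67) = 0.920505
  sin(35.4) = 0.579281
  n2 = 1.000 * 0.920505 / 0.579281 = 1.589

1.589


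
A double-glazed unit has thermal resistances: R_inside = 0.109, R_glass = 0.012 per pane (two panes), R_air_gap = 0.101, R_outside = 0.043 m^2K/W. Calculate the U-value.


Total thermal resistance (series):
  R_total = R_in + R_glass + R_air + R_glass + R_out
  R_total = 0.109 + 0.012 + 0.101 + 0.012 + 0.043 = 0.277 m^2K/W
U-value = 1 / R_total = 1 / 0.277 = 3.61 W/m^2K

3.61 W/m^2K


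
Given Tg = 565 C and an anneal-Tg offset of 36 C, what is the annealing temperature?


The annealing temperature is Tg plus the offset:
  T_anneal = 565 + 36 = 601 C

601 C


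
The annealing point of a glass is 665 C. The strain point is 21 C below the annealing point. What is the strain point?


Strain point = annealing point - difference:
  T_strain = 665 - 21 = 644 C

644 C


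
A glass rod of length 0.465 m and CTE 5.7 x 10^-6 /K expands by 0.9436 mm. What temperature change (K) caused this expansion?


Rearrange dL = alpha * L0 * dT for dT:
  dT = dL / (alpha * L0)
  dL (m) = 0.9436 / 1000 = 0.0009436
  dT = 0.0009436 / ((5.7 x 10^-6) * 0.465) = 356.0 K

356.0 K


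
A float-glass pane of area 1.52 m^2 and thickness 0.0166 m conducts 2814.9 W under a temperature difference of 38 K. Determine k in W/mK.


Fourier's law rearranged: k = Q * t / (A * dT)
  Numerator = 2814.9 * 0.0166 = 46.72734
  Denominator = 1.52 * 38 = 57.76
  k = 46.72734 / 57.76 = 0.809 W/mK

0.809 W/mK


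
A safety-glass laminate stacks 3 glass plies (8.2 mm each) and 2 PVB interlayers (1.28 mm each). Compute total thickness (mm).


Total thickness = glass contribution + PVB contribution
  Glass: 3 * 8.2 = 24.6 mm
  PVB: 2 * 1.28 = 2.56 mm
  Total = 24.6 + 2.56 = 27.16 mm

27.16 mm


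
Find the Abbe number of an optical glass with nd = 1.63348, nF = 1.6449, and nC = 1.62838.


Abbe number formula: Vd = (nd - 1) / (nF - nC)
  nd - 1 = 1.63348 - 1 = 0.63348
  nF - nC = 1.6449 - 1.62838 = 0.01652
  Vd = 0.63348 / 0.01652 = 38.35

38.35


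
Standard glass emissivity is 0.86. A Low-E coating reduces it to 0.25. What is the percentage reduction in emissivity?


Percentage reduction = (1 - coated/uncoated) * 100
  Ratio = 0.25 / 0.86 = 0.2907
  Reduction = (1 - 0.2907) * 100 = 70.9%

70.9%


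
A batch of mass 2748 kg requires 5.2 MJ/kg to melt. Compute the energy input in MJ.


Total energy = mass * specific energy
  E = 2748 * 5.2 = 14289.6 MJ

14289.6 MJ


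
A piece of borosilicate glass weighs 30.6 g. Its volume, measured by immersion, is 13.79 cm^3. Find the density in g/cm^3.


Use the definition of density:
  rho = mass / volume
  rho = 30.6 / 13.79 = 2.219 g/cm^3

2.219 g/cm^3


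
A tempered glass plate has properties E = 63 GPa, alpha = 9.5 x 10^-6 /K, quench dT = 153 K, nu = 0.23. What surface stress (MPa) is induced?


Tempering stress: sigma = E * alpha * dT / (1 - nu)
  E (MPa) = 63 * 1000 = 63000
  Numerator = 63000 * (9.5 x 10^-6) * 153 = 91.5705
  Denominator = 1 - 0.23 = 0.77
  sigma = 91.5705 / 0.77 = 118.9 MPa

118.9 MPa


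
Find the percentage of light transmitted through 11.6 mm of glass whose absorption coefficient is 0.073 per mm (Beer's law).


Beer-Lambert law: T = exp(-alpha * thickness)
  exponent = -0.073 * 11.6 = -0.8468
  T = exp(-0.8468) = 0.4288
  Percentage = 0.4288 * 100 = 42.88%

42.88%


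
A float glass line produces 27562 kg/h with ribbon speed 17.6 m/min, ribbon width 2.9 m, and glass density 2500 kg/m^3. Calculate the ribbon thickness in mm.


Ribbon cross-section from mass balance:
  Volume rate = throughput / density = 27562 / 2500 = 11.0248 m^3/h
  thickness = volume rate / (speed * 60 * width), i.e.
  thickness = throughput / (60 * speed * width * density) * 1000
  thickness = 27562 / (60 * 17.6 * 2.9 * 2500) * 1000 = 3.6 mm

3.6 mm


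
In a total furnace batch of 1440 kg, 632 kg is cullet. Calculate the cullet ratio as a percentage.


Cullet ratio = (cullet mass / total batch mass) * 100
  Ratio = 632 / 1440 * 100 = 43.89%

43.89%


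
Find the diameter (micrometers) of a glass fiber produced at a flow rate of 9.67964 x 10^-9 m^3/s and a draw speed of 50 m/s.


Cross-sectional area from continuity:
  A = Q / v = 9.67964 x 10^-9 / 50 = 1.935928 x 10^-10 m^2
Diameter from circular cross-section:
  d = sqrt(4A / pi) * 10^6 (m -> um)
  d = sqrt(4 * 1.935928 x 10^-10 / pi) * 10^6 = 15.7 um

15.7 um


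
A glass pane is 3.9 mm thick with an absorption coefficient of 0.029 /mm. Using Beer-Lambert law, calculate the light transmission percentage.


Beer-Lambert law: T = exp(-alpha * thickness)
  exponent = -0.029 * 3.9 = -0.1131
  T = exp(-0.1131) = 0.8931
  Percentage = 0.8931 * 100 = 89.31%

89.31%


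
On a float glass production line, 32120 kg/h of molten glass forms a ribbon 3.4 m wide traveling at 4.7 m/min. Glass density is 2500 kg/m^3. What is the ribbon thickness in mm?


Ribbon cross-section from mass balance:
  Volume rate = throughput / density = 32120 / 2500 = 12.848 m^3/h
  thickness = volume rate / (speed * 60 * width), i.e.
  thickness = throughput / (60 * speed * width * density) * 1000
  thickness = 32120 / (60 * 4.7 * 3.4 * 2500) * 1000 = 13.4 mm

13.4 mm


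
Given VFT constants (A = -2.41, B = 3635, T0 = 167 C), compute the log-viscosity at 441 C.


VFT equation: log(eta) = A + B / (T - T0)
  T - T0 = 441 - 167 = 274
  B / (T - T0) = 3635 / 274 = 13.266
  log(eta) = -2.41 + 13.266 = 10.856

10.856


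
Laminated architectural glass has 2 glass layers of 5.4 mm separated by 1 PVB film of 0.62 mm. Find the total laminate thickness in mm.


Total thickness = glass contribution + PVB contribution
  Glass: 2 * 5.4 = 10.8 mm
  PVB: 1 * 0.62 = 0.62 mm
  Total = 10.8 + 0.62 = 11.42 mm

11.42 mm


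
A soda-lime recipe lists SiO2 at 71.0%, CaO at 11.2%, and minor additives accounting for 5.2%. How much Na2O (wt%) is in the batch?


Pieces sum to 100%:
  Na2O = 100 - (SiO2 + CaO + others)
  Na2O = 100 - (71.0 + 11.2 + 5.2) = 12.6%

12.6%


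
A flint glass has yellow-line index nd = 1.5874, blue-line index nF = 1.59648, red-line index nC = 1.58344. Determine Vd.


Abbe number formula: Vd = (nd - 1) / (nF - nC)
  nd - 1 = 1.5874 - 1 = 0.5874
  nF - nC = 1.59648 - 1.58344 = 0.01304
  Vd = 0.5874 / 0.01304 = 45.05

45.05


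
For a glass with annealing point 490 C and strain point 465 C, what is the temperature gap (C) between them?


Gap = T_anneal - T_strain:
  gap = 490 - 465 = 25 C

25 C


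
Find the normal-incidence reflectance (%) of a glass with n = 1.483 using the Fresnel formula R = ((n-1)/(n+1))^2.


Fresnel reflectance at normal incidence:
  R = ((n - 1)/(n + 1))^2
  (n - 1)/(n + 1) = (1.483 - 1)/(1.483 + 1) = 0.194523
  R = 0.194523^2 = 0.0378392
  R(%) = 0.0378392 * 100 = 3.784%

3.784%


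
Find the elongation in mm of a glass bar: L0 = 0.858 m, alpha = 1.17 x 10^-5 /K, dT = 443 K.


Thermal expansion formula: dL = alpha * L0 * dT
  dL = (1.17 x 10^-5) * 0.858 * 443 = 0.0044471 m
Convert to mm: 0.0044471 * 1000 = 4.4471 mm

4.4471 mm


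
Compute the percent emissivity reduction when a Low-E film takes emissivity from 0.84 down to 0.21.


Percentage reduction = (1 - coated/uncoated) * 100
  Ratio = 0.21 / 0.84 = 0.25
  Reduction = (1 - 0.25) * 100 = 75.0%

75.0%


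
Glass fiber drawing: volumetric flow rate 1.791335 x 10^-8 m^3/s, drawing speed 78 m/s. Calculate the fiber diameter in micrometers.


Cross-sectional area from continuity:
  A = Q / v = 1.791335 x 10^-8 / 78 = 2.296583 x 10^-10 m^2
Diameter from circular cross-section:
  d = sqrt(4A / pi) * 10^6 (m -> um)
  d = sqrt(4 * 2.296583 x 10^-10 / pi) * 10^6 = 17.1 um

17.1 um


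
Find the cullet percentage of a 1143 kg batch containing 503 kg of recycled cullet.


Cullet ratio = (cullet mass / total batch mass) * 100
  Ratio = 503 / 1143 * 100 = 44.01%

44.01%


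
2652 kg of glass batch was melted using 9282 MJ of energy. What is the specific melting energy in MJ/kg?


Rearrange E = m * s for s:
  s = E / m
  s = 9282 / 2652 = 3.5 MJ/kg

3.5 MJ/kg


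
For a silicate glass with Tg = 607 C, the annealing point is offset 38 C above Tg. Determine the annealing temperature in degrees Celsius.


The annealing temperature is Tg plus the offset:
  T_anneal = 607 + 38 = 645 C

645 C


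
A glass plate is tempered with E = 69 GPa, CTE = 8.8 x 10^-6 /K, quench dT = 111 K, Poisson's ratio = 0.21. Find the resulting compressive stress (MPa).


Tempering stress: sigma = E * alpha * dT / (1 - nu)
  E (MPa) = 69 * 1000 = 69000
  Numerator = 69000 * (8.8 x 10^-6) * 111 = 67.3992
  Denominator = 1 - 0.21 = 0.79
  sigma = 67.3992 / 0.79 = 85.3 MPa

85.3 MPa


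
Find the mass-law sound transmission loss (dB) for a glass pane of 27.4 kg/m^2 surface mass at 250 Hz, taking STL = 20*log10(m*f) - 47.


Mass law: STL = 20 * log10(m * f) - 47
  m * f = 27.4 * 250 = 6850
  log10(6850) = 3.83569
  STL = 20 * 3.83569 - 47 = 76.7138 - 47 = 29.7 dB

29.7 dB


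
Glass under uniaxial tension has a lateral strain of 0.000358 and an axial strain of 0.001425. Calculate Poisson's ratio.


Poisson's ratio: nu = lateral strain / axial strain
  nu = 0.000358 / 0.001425 = 0.2512

0.2512


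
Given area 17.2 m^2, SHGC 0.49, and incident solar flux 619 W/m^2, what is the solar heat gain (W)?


Solar heat gain: Q = Area * SHGC * Irradiance
  Q = 17.2 * 0.49 * 619 = 5216.9 W

5216.9 W


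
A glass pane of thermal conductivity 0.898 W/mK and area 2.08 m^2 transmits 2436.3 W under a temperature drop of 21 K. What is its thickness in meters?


Fourier's law: t = k * A * dT / Q
  t = 0.898 * 2.08 * 21 / 2436.3
  t = 39.22464 / 2436.3 = 0.0161 m

0.0161 m


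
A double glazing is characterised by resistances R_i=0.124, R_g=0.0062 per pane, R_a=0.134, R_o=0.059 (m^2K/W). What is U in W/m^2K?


Total thermal resistance (series):
  R_total = R_in + R_glass + R_air + R_glass + R_out
  R_total = 0.124 + 0.0062 + 0.134 + 0.0062 + 0.059 = 0.3294 m^2K/W
U-value = 1 / R_total = 1 / 0.3294 = 3.036 W/m^2K

3.036 W/m^2K


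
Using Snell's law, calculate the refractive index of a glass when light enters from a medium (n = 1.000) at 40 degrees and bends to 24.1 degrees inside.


Apply Snell's law: n1 * sin(theta1) = n2 * sin(theta2)
  n2 = n1 * sin(theta1) / sin(theta2)
  sin(40) = 0.642788
  sin(24.1) = 0.40833
  n2 = 1.000 * 0.642788 / 0.40833 = 1.5742

1.5742


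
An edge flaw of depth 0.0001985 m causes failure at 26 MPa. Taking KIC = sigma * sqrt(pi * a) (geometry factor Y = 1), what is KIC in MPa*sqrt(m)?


Fracture toughness: KIC = sigma * sqrt(pi * a)
  pi * a = pi * 0.0001985 = 0.000623606
  sqrt(pi * a) = 0.024972
  KIC = 26 * 0.024972 = 0.649 MPa*sqrt(m)

0.649 MPa*sqrt(m)


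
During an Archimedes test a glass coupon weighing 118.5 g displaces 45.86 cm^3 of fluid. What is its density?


Use the definition of density:
  rho = mass / volume
  rho = 118.5 / 45.86 = 2.584 g/cm^3

2.584 g/cm^3


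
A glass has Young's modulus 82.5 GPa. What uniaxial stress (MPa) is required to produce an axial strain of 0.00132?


Rearrange E = sigma / epsilon:
  sigma = E * epsilon
  E (MPa) = 82.5 * 1000 = 82500
  sigma = 82500 * 0.00132 = 108.9 MPa

108.9 MPa


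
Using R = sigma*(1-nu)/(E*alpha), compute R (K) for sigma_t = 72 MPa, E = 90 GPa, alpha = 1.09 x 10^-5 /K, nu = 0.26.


Thermal shock resistance: R = sigma * (1 - nu) / (E * alpha)
  Numerator = 72 * (1 - 0.26) = 53.28
  Denominator = 90 * 1000 * (1.09 x 10^-5) = 0.981
  R = 53.28 / 0.981 = 54.3 K

54.3 K


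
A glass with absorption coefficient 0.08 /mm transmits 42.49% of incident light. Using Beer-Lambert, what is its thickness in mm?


Rearrange T = exp(-alpha * thickness):
  thickness = -ln(T) / alpha
  T = 42.49/100 = 0.4249
  ln(T) = -0.8559
  -ln(T) = 0.8559
  thickness = 0.8559 / 0.08 = 10.7 mm

10.7 mm


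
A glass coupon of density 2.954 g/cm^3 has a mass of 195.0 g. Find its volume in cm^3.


Rearrange rho = m / V:
  V = m / rho
  V = 195.0 / 2.954 = 66.012 cm^3

66.012 cm^3


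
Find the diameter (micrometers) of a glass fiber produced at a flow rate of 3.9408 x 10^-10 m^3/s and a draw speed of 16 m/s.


Cross-sectional area from continuity:
  A = Q / v = 3.9408 x 10^-10 / 16 = 2.463 x 10^-11 m^2
Diameter from circular cross-section:
  d = sqrt(4A / pi) * 10^6 (m -> um)
  d = sqrt(4 * 2.463 x 10^-11 / pi) * 10^6 = 5.6 um

5.6 um


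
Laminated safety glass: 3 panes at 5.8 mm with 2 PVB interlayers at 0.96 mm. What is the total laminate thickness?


Total thickness = glass contribution + PVB contribution
  Glass: 3 * 5.8 = 17.4 mm
  PVB: 2 * 0.96 = 1.92 mm
  Total = 17.4 + 1.92 = 19.32 mm

19.32 mm


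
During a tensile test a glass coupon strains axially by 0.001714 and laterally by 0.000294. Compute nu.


Poisson's ratio: nu = lateral strain / axial strain
  nu = 0.000294 / 0.001714 = 0.1715

0.1715


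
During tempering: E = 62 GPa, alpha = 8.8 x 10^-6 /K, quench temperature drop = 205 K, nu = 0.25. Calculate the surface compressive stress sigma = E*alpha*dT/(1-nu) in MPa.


Tempering stress: sigma = E * alpha * dT / (1 - nu)
  E (MPa) = 62 * 1000 = 62000
  Numerator = 62000 * (8.8 x 10^-6) * 205 = 111.848
  Denominator = 1 - 0.25 = 0.75
  sigma = 111.848 / 0.75 = 149.1 MPa

149.1 MPa


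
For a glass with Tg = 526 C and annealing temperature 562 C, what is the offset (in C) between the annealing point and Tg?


Offset = T_anneal - Tg:
  offset = 562 - 526 = 36 C

36 C


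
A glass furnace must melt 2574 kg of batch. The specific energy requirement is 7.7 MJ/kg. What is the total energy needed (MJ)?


Total energy = mass * specific energy
  E = 2574 * 7.7 = 19819.8 MJ

19819.8 MJ


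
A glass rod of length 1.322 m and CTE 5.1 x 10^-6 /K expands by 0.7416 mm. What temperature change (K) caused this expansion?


Rearrange dL = alpha * L0 * dT for dT:
  dT = dL / (alpha * L0)
  dL (m) = 0.7416 / 1000 = 0.0007416
  dT = 0.0007416 / ((5.1 x 10^-6) * 1.322) = 110.0 K

110.0 K


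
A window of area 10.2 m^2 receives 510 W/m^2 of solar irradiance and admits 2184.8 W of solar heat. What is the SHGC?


Rearrange Q = Area * SHGC * Irradiance:
  SHGC = Q / (Area * Irradiance)
  SHGC = 2184.8 / (10.2 * 510) = 0.42

0.42


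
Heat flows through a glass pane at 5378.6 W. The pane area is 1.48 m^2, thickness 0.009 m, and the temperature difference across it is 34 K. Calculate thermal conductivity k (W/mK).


Fourier's law rearranged: k = Q * t / (A * dT)
  Numerator = 5378.6 * 0.009 = 48.4074
  Denominator = 1.48 * 34 = 50.32
  k = 48.4074 / 50.32 = 0.962 W/mK

0.962 W/mK


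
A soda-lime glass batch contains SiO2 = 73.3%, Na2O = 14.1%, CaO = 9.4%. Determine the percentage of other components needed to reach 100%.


Sum the three major oxides:
  SiO2 + Na2O + CaO = 73.3 + 14.1 + 9.4 = 96.8%
Subtract from 100%:
  Others = 100 - 96.8 = 3.2%

3.2%


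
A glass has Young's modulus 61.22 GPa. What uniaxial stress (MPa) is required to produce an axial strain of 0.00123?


Rearrange E = sigma / epsilon:
  sigma = E * epsilon
  E (MPa) = 61.22 * 1000 = 61220
  sigma = 61220 * 0.00123 = 75.3 MPa

75.3 MPa


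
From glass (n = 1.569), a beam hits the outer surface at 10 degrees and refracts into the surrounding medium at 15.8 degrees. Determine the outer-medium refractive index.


Apply Snell's law: n1 * sin(theta1) = n2 * sin(theta2)
  n2 = n1 * sin(theta1) / sin(theta2)
  sin(10) = 0.173648
  sin(15.8) = 0.27228
  n2 = 1.569 * 0.173648 / 0.27228 = 1.0006

1.0006


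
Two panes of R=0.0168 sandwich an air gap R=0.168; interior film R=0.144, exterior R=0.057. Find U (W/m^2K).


Total thermal resistance (series):
  R_total = R_in + R_glass + R_air + R_glass + R_out
  R_total = 0.144 + 0.0168 + 0.168 + 0.0168 + 0.057 = 0.4026 m^2K/W
U-value = 1 / R_total = 1 / 0.4026 = 2.484 W/m^2K

2.484 W/m^2K


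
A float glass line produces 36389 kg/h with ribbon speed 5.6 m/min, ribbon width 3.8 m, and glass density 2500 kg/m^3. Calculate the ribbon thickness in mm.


Ribbon cross-section from mass balance:
  Volume rate = throughput / density = 36389 / 2500 = 14.5556 m^3/h
  thickness = volume rate / (speed * 60 * width), i.e.
  thickness = throughput / (60 * speed * width * density) * 1000
  thickness = 36389 / (60 * 5.6 * 3.8 * 2500) * 1000 = 11.4 mm

11.4 mm


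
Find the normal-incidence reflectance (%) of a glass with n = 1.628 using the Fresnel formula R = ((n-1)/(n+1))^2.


Fresnel reflectance at normal incidence:
  R = ((n - 1)/(n + 1))^2
  (n - 1)/(n + 1) = (1.628 - 1)/(1.628 + 1) = 0.238965
  R = 0.238965^2 = 0.0571043
  R(%) = 0.0571043 * 100 = 5.71%

5.71%


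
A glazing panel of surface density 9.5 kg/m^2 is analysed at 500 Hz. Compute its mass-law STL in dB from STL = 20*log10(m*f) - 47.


Mass law: STL = 20 * log10(m * f) - 47
  m * f = 9.5 * 500 = 4750
  log10(4750) = 3.67669
  STL = 20 * 3.67669 - 47 = 73.5338 - 47 = 26.5 dB

26.5 dB


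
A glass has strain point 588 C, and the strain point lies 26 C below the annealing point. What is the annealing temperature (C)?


T_anneal = T_strain + gap:
  T_anneal = 588 + 26 = 614 C

614 C


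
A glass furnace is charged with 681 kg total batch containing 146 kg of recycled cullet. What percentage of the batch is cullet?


Cullet ratio = (cullet mass / total batch mass) * 100
  Ratio = 146 / 681 * 100 = 21.44%

21.44%


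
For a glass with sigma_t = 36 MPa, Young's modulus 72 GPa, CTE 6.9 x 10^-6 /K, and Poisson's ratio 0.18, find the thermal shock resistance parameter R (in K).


Thermal shock resistance: R = sigma * (1 - nu) / (E * alpha)
  Numerator = 36 * (1 - 0.18) = 29.52
  Denominator = 72 * 1000 * (6.9 x 10^-6) = 0.4968
  R = 29.52 / 0.4968 = 59.4 K

59.4 K


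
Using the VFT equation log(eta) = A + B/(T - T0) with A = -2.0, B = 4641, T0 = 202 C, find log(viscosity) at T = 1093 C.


VFT equation: log(eta) = A + B / (T - T0)
  T - T0 = 1093 - 202 = 891
  B / (T - T0) = 4641 / 891 = 5.209
  log(eta) = -2.0 + 5.209 = 3.209

3.209


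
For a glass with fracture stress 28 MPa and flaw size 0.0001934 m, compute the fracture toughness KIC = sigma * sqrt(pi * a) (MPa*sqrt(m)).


Fracture toughness: KIC = sigma * sqrt(pi * a)
  pi * a = pi * 0.0001934 = 0.000607584
  sqrt(pi * a) = 0.024649
  KIC = 28 * 0.024649 = 0.69 MPa*sqrt(m)

0.69 MPa*sqrt(m)


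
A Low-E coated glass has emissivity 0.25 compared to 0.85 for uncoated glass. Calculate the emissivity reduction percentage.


Percentage reduction = (1 - coated/uncoated) * 100
  Ratio = 0.25 / 0.85 = 0.2941
  Reduction = (1 - 0.2941) * 100 = 70.6%

70.6%


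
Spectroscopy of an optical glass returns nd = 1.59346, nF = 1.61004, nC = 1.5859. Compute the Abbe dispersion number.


Abbe number formula: Vd = (nd - 1) / (nF - nC)
  nd - 1 = 1.59346 - 1 = 0.59346
  nF - nC = 1.61004 - 1.5859 = 0.02414
  Vd = 0.59346 / 0.02414 = 24.58

24.58


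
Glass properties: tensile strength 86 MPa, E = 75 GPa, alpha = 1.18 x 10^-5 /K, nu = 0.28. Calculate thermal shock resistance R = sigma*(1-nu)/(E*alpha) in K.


Thermal shock resistance: R = sigma * (1 - nu) / (E * alpha)
  Numerator = 86 * (1 - 0.28) = 61.92
  Denominator = 75 * 1000 * (1.18 x 10^-5) = 0.885
  R = 61.92 / 0.885 = 70.0 K

70.0 K


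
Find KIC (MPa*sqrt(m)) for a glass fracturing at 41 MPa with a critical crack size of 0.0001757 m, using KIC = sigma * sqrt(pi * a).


Fracture toughness: KIC = sigma * sqrt(pi * a)
  pi * a = pi * 0.0001757 = 0.000551978
  sqrt(pi * a) = 0.023494
  KIC = 41 * 0.023494 = 0.963 MPa*sqrt(m)

0.963 MPa*sqrt(m)


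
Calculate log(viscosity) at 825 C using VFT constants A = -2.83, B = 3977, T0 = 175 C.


VFT equation: log(eta) = A + B / (T - T0)
  T - T0 = 825 - 175 = 650
  B / (T - T0) = 3977 / 650 = 6.118
  log(eta) = -2.83 + 6.118 = 3.288

3.288


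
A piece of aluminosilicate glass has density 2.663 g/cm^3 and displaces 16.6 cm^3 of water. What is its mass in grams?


Rearrange rho = m / V:
  m = rho * V
  m = 2.663 * 16.6 = 44.206 g

44.206 g


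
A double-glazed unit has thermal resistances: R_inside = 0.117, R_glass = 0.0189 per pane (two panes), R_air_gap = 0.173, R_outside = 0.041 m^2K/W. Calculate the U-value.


Total thermal resistance (series):
  R_total = R_in + R_glass + R_air + R_glass + R_out
  R_total = 0.117 + 0.0189 + 0.173 + 0.0189 + 0.041 = 0.3688 m^2K/W
U-value = 1 / R_total = 1 / 0.3688 = 2.711 W/m^2K

2.711 W/m^2K


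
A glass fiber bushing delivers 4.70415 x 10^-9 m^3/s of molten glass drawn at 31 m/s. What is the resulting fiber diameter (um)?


Cross-sectional area from continuity:
  A = Q / v = 4.70415 x 10^-9 / 31 = 1.517468 x 10^-10 m^2
Diameter from circular cross-section:
  d = sqrt(4A / pi) * 10^6 (m -> um)
  d = sqrt(4 * 1.517468 x 10^-10 / pi) * 10^6 = 13.9 um

13.9 um


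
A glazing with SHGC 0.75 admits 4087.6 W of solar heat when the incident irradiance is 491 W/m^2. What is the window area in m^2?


Rearrange Q = Area * SHGC * Irradiance:
  Area = Q / (SHGC * Irradiance)
  Area = 4087.6 / (0.75 * 491) = 11.1 m^2

11.1 m^2


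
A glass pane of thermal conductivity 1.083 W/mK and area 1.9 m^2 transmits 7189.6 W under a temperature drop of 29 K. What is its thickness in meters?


Fourier's law: t = k * A * dT / Q
  t = 1.083 * 1.9 * 29 / 7189.6
  t = 59.6733 / 7189.6 = 0.0083 m

0.0083 m


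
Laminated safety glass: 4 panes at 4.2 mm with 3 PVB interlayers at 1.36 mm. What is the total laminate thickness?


Total thickness = glass contribution + PVB contribution
  Glass: 4 * 4.2 = 16.8 mm
  PVB: 3 * 1.36 = 4.08 mm
  Total = 16.8 + 4.08 = 20.88 mm

20.88 mm


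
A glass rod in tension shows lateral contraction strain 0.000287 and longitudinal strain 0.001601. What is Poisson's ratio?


Poisson's ratio: nu = lateral strain / axial strain
  nu = 0.000287 / 0.001601 = 0.1793

0.1793


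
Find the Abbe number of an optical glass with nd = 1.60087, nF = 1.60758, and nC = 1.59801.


Abbe number formula: Vd = (nd - 1) / (nF - nC)
  nd - 1 = 1.60087 - 1 = 0.60087
  nF - nC = 1.60758 - 1.59801 = 0.00957
  Vd = 0.60087 / 0.00957 = 62.79

62.79


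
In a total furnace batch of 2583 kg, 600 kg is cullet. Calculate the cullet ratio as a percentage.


Cullet ratio = (cullet mass / total batch mass) * 100
  Ratio = 600 / 2583 * 100 = 23.23%

23.23%


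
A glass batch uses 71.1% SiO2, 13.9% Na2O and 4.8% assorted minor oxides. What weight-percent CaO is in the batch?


Pieces sum to 100%:
  CaO = 100 - (SiO2 + Na2O + others)
  CaO = 100 - (71.1 + 13.9 + 4.8) = 10.2%

10.2%


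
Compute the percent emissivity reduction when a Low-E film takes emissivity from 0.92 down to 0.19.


Percentage reduction = (1 - coated/uncoated) * 100
  Ratio = 0.19 / 0.92 = 0.2065
  Reduction = (1 - 0.2065) * 100 = 79.3%

79.3%


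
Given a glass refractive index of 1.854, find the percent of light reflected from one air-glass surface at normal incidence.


Fresnel reflectance at normal incidence:
  R = ((n - 1)/(n + 1))^2
  (n - 1)/(n + 1) = (1.854 - 1)/(1.854 + 1) = 0.299229
  R = 0.299229^2 = 0.089538
  R(%) = 0.089538 * 100 = 8.954%

8.954%


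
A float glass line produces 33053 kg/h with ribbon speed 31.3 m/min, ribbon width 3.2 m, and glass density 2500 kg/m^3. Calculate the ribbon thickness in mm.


Ribbon cross-section from mass balance:
  Volume rate = throughput / density = 33053 / 2500 = 13.2212 m^3/h
  thickness = volume rate / (speed * 60 * width), i.e.
  thickness = throughput / (60 * speed * width * density) * 1000
  thickness = 33053 / (60 * 31.3 * 3.2 * 2500) * 1000 = 2.2 mm

2.2 mm


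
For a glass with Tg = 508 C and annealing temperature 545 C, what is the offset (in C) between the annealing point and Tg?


Offset = T_anneal - Tg:
  offset = 545 - 508 = 37 C

37 C


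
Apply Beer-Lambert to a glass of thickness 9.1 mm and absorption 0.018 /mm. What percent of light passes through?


Beer-Lambert law: T = exp(-alpha * thickness)
  exponent = -0.018 * 9.1 = -0.1638
  T = exp(-0.1638) = 0.8489
  Percentage = 0.8489 * 100 = 84.89%

84.89%


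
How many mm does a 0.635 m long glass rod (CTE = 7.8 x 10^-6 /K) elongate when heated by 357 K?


Thermal expansion formula: dL = alpha * L0 * dT
  dL = (7.8 x 10^-6) * 0.635 * 357 = 0.00176822 m
Convert to mm: 0.00176822 * 1000 = 1.7682 mm

1.7682 mm


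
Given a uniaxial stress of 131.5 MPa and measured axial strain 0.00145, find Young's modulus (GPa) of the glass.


Young's modulus: E = stress / strain
  E = 131.5 MPa / 0.00145 = 90689.66 MPa
Convert to GPa: 90689.66 / 1000 = 90.69 GPa

90.69 GPa


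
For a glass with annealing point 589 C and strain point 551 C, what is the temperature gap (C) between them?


Gap = T_anneal - T_strain:
  gap = 589 - 551 = 38 C

38 C


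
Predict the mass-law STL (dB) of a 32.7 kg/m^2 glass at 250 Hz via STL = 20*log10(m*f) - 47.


Mass law: STL = 20 * log10(m * f) - 47
  m * f = 32.7 * 250 = 8175
  log10(8175) = 3.91249
  STL = 20 * 3.91249 - 47 = 78.2498 - 47 = 31.2 dB

31.2 dB


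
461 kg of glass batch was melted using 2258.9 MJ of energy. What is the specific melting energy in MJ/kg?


Rearrange E = m * s for s:
  s = E / m
  s = 2258.9 / 461 = 4.9 MJ/kg

4.9 MJ/kg


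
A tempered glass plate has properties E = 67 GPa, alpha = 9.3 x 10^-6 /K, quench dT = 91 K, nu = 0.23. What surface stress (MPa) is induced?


Tempering stress: sigma = E * alpha * dT / (1 - nu)
  E (MPa) = 67 * 1000 = 67000
  Numerator = 67000 * (9.3 x 10^-6) * 91 = 56.7021
  Denominator = 1 - 0.23 = 0.77
  sigma = 56.7021 / 0.77 = 73.6 MPa

73.6 MPa


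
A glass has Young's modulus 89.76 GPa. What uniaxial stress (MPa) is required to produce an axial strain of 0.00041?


Rearrange E = sigma / epsilon:
  sigma = E * epsilon
  E (MPa) = 89.76 * 1000 = 89760
  sigma = 89760 * 0.00041 = 36.8 MPa

36.8 MPa


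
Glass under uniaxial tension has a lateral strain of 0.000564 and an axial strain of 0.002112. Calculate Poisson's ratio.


Poisson's ratio: nu = lateral strain / axial strain
  nu = 0.000564 / 0.002112 = 0.267

0.267


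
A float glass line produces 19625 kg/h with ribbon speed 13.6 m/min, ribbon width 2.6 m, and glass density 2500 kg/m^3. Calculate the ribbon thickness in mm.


Ribbon cross-section from mass balance:
  Volume rate = throughput / density = 19625 / 2500 = 7.85 m^3/h
  thickness = volume rate / (speed * 60 * width), i.e.
  thickness = throughput / (60 * speed * width * density) * 1000
  thickness = 19625 / (60 * 13.6 * 2.6 * 2500) * 1000 = 3.7 mm

3.7 mm


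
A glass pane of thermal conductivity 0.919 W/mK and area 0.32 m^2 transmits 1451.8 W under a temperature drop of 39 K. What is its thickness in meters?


Fourier's law: t = k * A * dT / Q
  t = 0.919 * 0.32 * 39 / 1451.8
  t = 11.46912 / 1451.8 = 0.0079 m

0.0079 m


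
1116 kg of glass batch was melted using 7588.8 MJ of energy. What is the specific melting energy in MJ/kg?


Rearrange E = m * s for s:
  s = E / m
  s = 7588.8 / 1116 = 6.8 MJ/kg

6.8 MJ/kg


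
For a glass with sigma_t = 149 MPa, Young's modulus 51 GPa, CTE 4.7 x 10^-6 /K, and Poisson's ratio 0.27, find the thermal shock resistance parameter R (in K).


Thermal shock resistance: R = sigma * (1 - nu) / (E * alpha)
  Numerator = 149 * (1 - 0.27) = 108.77
  Denominator = 51 * 1000 * (4.7 x 10^-6) = 0.2397
  R = 108.77 / 0.2397 = 453.8 K

453.8 K


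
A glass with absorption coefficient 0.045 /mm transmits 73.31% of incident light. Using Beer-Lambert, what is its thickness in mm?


Rearrange T = exp(-alpha * thickness):
  thickness = -ln(T) / alpha
  T = 73.31/100 = 0.7331
  ln(T) = -0.31047
  -ln(T) = 0.31047
  thickness = 0.31047 / 0.045 = 6.9 mm

6.9 mm


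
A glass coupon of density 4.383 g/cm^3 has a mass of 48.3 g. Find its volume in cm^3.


Rearrange rho = m / V:
  V = m / rho
  V = 48.3 / 4.383 = 11.02 cm^3

11.02 cm^3


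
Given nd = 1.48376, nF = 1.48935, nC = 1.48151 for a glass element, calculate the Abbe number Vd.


Abbe number formula: Vd = (nd - 1) / (nF - nC)
  nd - 1 = 1.48376 - 1 = 0.48376
  nF - nC = 1.48935 - 1.48151 = 0.00784
  Vd = 0.48376 / 0.00784 = 61.7

61.7


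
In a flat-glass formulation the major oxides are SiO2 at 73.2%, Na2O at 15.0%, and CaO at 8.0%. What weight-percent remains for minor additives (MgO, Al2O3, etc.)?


Sum the three major oxides:
  SiO2 + Na2O + CaO = 73.2 + 15.0 + 8.0 = 96.2%
Subtract from 100%:
  Others = 100 - 96.2 = 3.8%

3.8%


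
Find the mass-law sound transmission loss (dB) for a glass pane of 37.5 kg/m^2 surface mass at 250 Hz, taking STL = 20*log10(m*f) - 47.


Mass law: STL = 20 * log10(m * f) - 47
  m * f = 37.5 * 250 = 9375
  log10(9375) = 3.97197
  STL = 20 * 3.97197 - 47 = 79.4394 - 47 = 32.4 dB

32.4 dB


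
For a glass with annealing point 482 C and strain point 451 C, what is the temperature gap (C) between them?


Gap = T_anneal - T_strain:
  gap = 482 - 451 = 31 C

31 C


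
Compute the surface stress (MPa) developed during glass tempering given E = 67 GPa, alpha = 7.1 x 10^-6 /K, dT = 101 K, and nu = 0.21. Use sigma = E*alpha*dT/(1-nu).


Tempering stress: sigma = E * alpha * dT / (1 - nu)
  E (MPa) = 67 * 1000 = 67000
  Numerator = 67000 * (7.1 x 10^-6) * 101 = 48.0457
  Denominator = 1 - 0.21 = 0.79
  sigma = 48.0457 / 0.79 = 60.8 MPa

60.8 MPa
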